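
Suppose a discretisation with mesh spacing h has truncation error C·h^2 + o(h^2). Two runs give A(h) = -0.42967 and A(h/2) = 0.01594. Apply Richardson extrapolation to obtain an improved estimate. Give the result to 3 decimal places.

0.164

The leading error scales as h^2; refining by a factor of 2 reduces it by 2^2 = 4.
Extrapolated value = (4·A(h/2) − A(h)) / (4 − 1)
= (4·0.01594 − (-0.42967)) / 3
= 0.49343 / 3 = 0.16448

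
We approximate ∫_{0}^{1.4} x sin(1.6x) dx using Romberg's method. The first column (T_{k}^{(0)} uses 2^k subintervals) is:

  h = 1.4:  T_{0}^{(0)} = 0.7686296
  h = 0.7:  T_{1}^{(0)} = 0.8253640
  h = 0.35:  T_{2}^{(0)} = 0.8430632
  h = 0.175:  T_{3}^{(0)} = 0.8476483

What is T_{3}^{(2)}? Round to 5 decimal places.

Richardson extrapolation on the trapezoidal column (denominator 4−1=3):
T_{2}^{(1)} = 0.8430632 + (0.8430632 − 0.8253640)/3 = 0.8489629
T_{3}^{(1)} = (4·0.8476483 − 0.8430632) / 3 = 0.8491767
T_{3}^{(2)} = 0.8491767 + (0.8491767 − 0.8489629)/15 = 0.8491910

0.84919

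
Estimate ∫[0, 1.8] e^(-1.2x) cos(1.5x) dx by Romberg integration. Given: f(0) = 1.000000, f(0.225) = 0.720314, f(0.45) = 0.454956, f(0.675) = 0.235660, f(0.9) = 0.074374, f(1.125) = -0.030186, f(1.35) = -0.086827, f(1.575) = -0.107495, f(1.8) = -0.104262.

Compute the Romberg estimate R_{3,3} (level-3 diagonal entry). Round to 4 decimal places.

R_{0,0} (trapezoid, 1 panel, h=1.8000): 0.806164
R_{1,0} (trapezoid, 2 panels, h=0.9000): 0.470019
R_{2,0} (trapezoid, 4 panels, h=0.4500): 0.400667
R_{3,0} (trapezoid, 8 panels, h=0.2250): 0.384450
R_{1,1} = 0.470019 + (0.470019 − 0.806164)/3 = 0.357971
R_{2,1} = 0.400667 + (0.400667 − 0.470019)/3 = 0.377550
R_{3,1} = 0.384450 + (0.384450 − 0.400667)/3 = 0.379044
R_{2,2} = 0.377550 + (0.377550 − 0.357971)/15 = 0.378855
R_{3,2} = 0.379044 + (0.379044 − 0.377550)/15 = 0.379144
R_{3,3} = 0.379144 + (0.379144 − 0.378855)/63 = 0.379149

0.3791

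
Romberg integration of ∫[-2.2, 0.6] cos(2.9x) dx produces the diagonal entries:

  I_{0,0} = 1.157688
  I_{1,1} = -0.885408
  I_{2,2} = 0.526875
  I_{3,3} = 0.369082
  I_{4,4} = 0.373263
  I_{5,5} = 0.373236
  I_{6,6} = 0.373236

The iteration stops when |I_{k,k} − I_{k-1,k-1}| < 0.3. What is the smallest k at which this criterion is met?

k = 3

|I_{1,1} − I_{0,0}| = 2.043096 ≥ 0.3
|I_{2,2} − I_{1,1}| = 1.412283 ≥ 0.3
|I_{3,3} − I_{2,2}| = 0.157793 < 0.3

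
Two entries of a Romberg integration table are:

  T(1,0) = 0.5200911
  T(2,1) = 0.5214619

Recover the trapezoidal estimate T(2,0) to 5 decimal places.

0.52112

From T(2,1) = (4·T(2,0) − T(1,0))/3, solve for T(2,0):
4·T(2,0) = 3·0.5214619 + 0.5200911 = 2.0844768
T(2,0) = 0.5211192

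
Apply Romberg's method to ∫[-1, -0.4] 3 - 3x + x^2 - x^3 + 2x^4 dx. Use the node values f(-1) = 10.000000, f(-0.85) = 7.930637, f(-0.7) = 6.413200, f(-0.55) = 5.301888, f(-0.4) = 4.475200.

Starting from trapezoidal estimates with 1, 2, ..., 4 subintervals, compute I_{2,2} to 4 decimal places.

I_{0,0} (trapezoid, 1 panel, h=0.6000): 4.342560
I_{1,0} (trapezoid, 2 panels, h=0.3000): 4.095240
I_{2,0} (trapezoid, 4 panels, h=0.1500): 4.032499
I_{1,1} = 4.095240 + (4.095240 − 4.342560)/3 = 4.012800
I_{2,1} = 4.032499 + (4.032499 − 4.095240)/3 = 4.011585
I_{2,2} = 4.011585 + (4.011585 − 4.012800)/15 = 4.011504

4.0115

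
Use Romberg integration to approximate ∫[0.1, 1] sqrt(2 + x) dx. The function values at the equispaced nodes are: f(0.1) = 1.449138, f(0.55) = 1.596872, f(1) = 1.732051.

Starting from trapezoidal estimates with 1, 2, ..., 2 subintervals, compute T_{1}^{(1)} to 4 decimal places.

T_{0}^{(0)} (trapezoid, 1 panel, h=0.9000): 1.431535
T_{1}^{(0)} (trapezoid, 2 panels, h=0.4500): 1.434360
T_{1}^{(1)} = 1.434360 + (1.434360 − 1.431535)/3 = 1.435302

1.4353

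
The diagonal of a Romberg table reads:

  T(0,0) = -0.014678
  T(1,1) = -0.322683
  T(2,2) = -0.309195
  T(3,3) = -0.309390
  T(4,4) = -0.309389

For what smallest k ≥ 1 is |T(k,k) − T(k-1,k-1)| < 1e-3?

|T(1,1) − T(0,0)| = 0.308005 ≥ 1e-3
|T(2,2) − T(1,1)| = 0.013488 ≥ 1e-3
|T(3,3) − T(2,2)| = 0.000195 < 1e-3

k = 3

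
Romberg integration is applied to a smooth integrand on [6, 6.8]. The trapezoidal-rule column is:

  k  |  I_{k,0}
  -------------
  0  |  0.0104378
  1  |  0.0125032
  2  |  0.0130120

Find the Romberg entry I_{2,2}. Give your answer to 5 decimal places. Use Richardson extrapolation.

Richardson extrapolation on the trapezoidal column (denominator 4−1=3):
I_{1,1} = 0.0125032 + (0.0125032 − 0.0104378)/3 = 0.0131917
I_{2,1} = (4·0.0130120 − 0.0125032) / 3 = 0.0131816
I_{2,2} = 0.0131816 + (0.0131816 − 0.0131917)/15 = 0.0131809

0.01318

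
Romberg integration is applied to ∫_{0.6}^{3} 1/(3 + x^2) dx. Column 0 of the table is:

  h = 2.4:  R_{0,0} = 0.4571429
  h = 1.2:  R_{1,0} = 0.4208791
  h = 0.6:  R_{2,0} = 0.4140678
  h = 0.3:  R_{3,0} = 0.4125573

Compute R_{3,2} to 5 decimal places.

0.41207

R_{2,1} = 0.4140678 + (0.4140678 − 0.4208791)/3 = 0.4117974
R_{3,1} = 0.4125573 + (0.4125573 − 0.4140678)/3 = 0.4120538
R_{3,2} = 0.4120538 + (0.4120538 − 0.4117974)/15 = 0.4120709
(Column j=1 coincides with Simpson's rule on the same nodes.)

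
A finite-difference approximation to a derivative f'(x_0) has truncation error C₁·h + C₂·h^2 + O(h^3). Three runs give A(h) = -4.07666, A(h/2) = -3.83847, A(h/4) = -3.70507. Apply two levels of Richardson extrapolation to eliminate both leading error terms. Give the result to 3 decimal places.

First eliminate the h term (factor 2^1 = 2):
  B₁ = (2·(-3.83847) − (-4.07666))/1 = -3.60028
  B₂ = (2·(-3.70507) − (-3.83847))/1 = -3.57167
Then eliminate the h^2 term (factor 2^2 = 4):
  (4·(-3.57167) − (-3.60028))/3 = -3.56213

-3.562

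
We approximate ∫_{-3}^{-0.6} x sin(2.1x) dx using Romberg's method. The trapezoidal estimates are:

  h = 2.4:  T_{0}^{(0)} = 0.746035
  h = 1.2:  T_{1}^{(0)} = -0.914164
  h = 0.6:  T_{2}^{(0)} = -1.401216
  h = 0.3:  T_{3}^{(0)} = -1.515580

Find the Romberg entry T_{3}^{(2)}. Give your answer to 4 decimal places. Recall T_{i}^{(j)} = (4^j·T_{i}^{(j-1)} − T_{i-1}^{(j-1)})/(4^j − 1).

T_{2}^{(1)} = (4·(-1.401216) − (-0.914164)) / 3 = -1.563567
T_{3}^{(1)} = (4·(-1.515580) − (-1.401216)) / 3 = -1.553701
T_{3}^{(2)} = -1.553701 + (-1.553701 − (-1.563567))/15 = -1.553043

-1.5530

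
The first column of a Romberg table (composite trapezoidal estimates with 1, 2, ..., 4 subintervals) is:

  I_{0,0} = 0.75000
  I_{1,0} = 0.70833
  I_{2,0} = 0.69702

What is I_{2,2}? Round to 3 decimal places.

0.693

I_{1,1} = 0.70833 + (0.70833 − 0.75000)/3 = 0.69444
I_{2,1} = 0.69702 + (0.69702 − 0.70833)/3 = 0.69325
I_{2,2} = (16·0.69325 − 0.69444) / 15 = 0.69317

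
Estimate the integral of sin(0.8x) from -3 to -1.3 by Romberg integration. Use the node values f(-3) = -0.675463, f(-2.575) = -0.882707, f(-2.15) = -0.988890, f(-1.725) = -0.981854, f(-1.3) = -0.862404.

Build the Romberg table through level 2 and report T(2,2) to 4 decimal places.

-1.5545

T(0,0) (trapezoid, 1 panel, h=1.7000): -1.307187
T(1,0) (trapezoid, 2 panels, h=0.8500): -1.494150
T(2,0) (trapezoid, 4 panels, h=0.4250): -1.539513
T(1,1) = -1.494150 + (-1.494150 − (-1.307187))/3 = -1.556471
T(2,1) = -1.539513 + (-1.539513 − (-1.494150))/3 = -1.554634
T(2,2) = -1.554634 + (-1.554634 − (-1.556471))/15 = -1.554512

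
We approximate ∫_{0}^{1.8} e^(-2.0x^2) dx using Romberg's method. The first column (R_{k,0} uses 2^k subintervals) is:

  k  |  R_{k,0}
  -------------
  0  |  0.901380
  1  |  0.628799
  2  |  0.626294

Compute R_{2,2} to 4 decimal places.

0.6313

Richardson extrapolation on the trapezoidal column (denominator 4−1=3):
R_{1,1} = (4·0.628799 − 0.901380) / 3 = 0.537939
R_{2,1} = (4·0.626294 − 0.628799) / 3 = 0.625459
R_{2,2} = (16·0.625459 − 0.537939) / 15 = 0.631294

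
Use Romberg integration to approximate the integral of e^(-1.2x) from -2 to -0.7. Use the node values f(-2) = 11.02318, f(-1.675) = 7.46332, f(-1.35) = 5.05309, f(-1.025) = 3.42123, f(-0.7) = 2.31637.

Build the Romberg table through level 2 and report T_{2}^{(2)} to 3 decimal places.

T_{0}^{(0)} (trapezoid, 1 panel, h=1.3000): 8.67071
T_{1}^{(0)} (trapezoid, 2 panels, h=0.6500): 7.61986
T_{2}^{(0)} (trapezoid, 4 panels, h=0.3250): 7.34741
T_{1}^{(1)} = 7.61986 + (7.61986 − 8.67071)/3 = 7.26958
T_{2}^{(1)} = 7.34741 + (7.34741 − 7.61986)/3 = 7.25659
T_{2}^{(2)} = 7.25659 + (7.25659 − 7.26958)/15 = 7.25572

7.256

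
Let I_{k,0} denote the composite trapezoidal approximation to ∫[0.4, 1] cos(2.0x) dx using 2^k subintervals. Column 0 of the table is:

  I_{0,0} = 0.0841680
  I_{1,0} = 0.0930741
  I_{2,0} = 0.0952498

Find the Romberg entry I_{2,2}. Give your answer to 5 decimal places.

0.09597

I_{1,1} = (4·0.0930741 − 0.0841680) / 3 = 0.0960428
I_{2,1} = 0.0952498 + (0.0952498 − 0.0930741)/3 = 0.0959750
I_{2,2} = 0.0959750 + (0.0959750 − 0.0960428)/15 = 0.0959705
(Column j=1 coincides with Simpson's rule on the same nodes.)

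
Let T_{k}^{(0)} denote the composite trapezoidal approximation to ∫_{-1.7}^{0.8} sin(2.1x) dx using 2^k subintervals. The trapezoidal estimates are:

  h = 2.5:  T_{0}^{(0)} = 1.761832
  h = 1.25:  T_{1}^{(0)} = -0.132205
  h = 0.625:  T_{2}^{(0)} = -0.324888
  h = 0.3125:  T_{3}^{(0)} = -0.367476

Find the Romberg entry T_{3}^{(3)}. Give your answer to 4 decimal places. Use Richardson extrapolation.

-0.3814

Richardson extrapolation on the trapezoidal column (denominator 4−1=3):
T_{1}^{(1)} = -0.132205 + (-0.132205 − 1.761832)/3 = -0.763551
T_{2}^{(1)} = (4·(-0.324888) − (-0.132205)) / 3 = -0.389116
T_{3}^{(1)} = -0.367476 + (-0.367476 − (-0.324888))/3 = -0.381672
T_{2}^{(2)} = (16·(-0.389116) − (-0.763551)) / 15 = -0.364154
T_{3}^{(2)} = -0.381672 + (-0.381672 − (-0.389116))/15 = -0.381176
T_{3}^{(3)} = (64·(-0.381176) − (-0.364154)) / 63 = -0.381446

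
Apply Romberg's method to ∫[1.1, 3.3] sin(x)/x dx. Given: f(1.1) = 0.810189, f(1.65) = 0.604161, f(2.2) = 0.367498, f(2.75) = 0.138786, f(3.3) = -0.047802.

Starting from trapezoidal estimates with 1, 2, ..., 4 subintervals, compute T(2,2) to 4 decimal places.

T(0,0) (trapezoid, 1 panel, h=2.2000): 0.838626
T(1,0) (trapezoid, 2 panels, h=1.1000): 0.823561
T(2,0) (trapezoid, 4 panels, h=0.5500): 0.820401
T(1,1) = 0.823561 + (0.823561 − 0.838626)/3 = 0.818539
T(2,1) = 0.820401 + (0.820401 − 0.823561)/3 = 0.819348
T(2,2) = 0.819348 + (0.819348 − 0.818539)/15 = 0.819402

0.8194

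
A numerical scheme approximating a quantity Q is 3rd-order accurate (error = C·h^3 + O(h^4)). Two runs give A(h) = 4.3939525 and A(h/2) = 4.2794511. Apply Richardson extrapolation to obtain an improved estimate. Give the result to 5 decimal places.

The leading error scales as h^3; refining by a factor of 2 reduces it by 2^3 = 8.
Extrapolated value = (8·A(h/2) − A(h)) / (8 − 1)
= (8·4.2794511 − 4.3939525) / 7
= 29.8416563 / 7 = 4.2630938

4.26309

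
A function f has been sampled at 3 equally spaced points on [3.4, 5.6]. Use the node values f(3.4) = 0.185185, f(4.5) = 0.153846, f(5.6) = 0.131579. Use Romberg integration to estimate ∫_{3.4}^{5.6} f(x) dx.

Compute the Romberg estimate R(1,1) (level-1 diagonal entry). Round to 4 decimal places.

0.3418

R(0,0) (trapezoid, 1 panel, h=2.2000): 0.348440
R(1,0) (trapezoid, 2 panels, h=1.1000): 0.343451
R(1,1) = 0.343451 + (0.343451 − 0.348440)/3 = 0.341788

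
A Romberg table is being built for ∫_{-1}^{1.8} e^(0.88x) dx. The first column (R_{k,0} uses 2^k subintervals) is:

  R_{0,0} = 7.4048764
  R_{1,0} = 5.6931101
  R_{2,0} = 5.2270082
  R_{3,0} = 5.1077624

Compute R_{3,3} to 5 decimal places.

Richardson extrapolation on the trapezoidal column (denominator 4−1=3):
R_{1,1} = 5.6931101 + (5.6931101 − 7.4048764)/3 = 5.1225213
R_{2,1} = (4·5.2270082 − 5.6931101) / 3 = 5.0716409
R_{3,1} = (4·5.1077624 − 5.2270082) / 3 = 5.0680138
R_{2,2} = 5.0716409 + (5.0716409 − 5.1225213)/15 = 5.0682489
R_{3,2} = (16·5.0680138 − 5.0716409) / 15 = 5.0677720
R_{3,3} = 5.0677720 + (5.0677720 − 5.0682489)/63 = 5.0677644

5.06776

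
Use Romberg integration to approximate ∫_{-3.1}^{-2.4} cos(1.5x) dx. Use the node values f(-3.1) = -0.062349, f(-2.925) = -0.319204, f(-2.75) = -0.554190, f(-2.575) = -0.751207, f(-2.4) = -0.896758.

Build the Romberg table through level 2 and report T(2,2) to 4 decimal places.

-0.3704

T(0,0) (trapezoid, 1 panel, h=0.7000): -0.335687
T(1,0) (trapezoid, 2 panels, h=0.3500): -0.361810
T(2,0) (trapezoid, 4 panels, h=0.1750): -0.368227
T(1,1) = -0.361810 + (-0.361810 − (-0.335687))/3 = -0.370518
T(2,1) = -0.368227 + (-0.368227 − (-0.361810))/3 = -0.370366
T(2,2) = -0.370366 + (-0.370366 − (-0.370518))/15 = -0.370356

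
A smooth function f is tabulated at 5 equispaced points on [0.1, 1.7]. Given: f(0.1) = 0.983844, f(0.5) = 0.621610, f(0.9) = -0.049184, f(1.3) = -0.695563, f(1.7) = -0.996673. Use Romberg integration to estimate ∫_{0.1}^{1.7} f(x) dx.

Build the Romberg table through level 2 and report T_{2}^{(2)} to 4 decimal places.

-0.0542

T_{0}^{(0)} (trapezoid, 1 panel, h=1.6000): -0.010263
T_{1}^{(0)} (trapezoid, 2 panels, h=0.8000): -0.044479
T_{2}^{(0)} (trapezoid, 4 panels, h=0.4000): -0.051821
T_{1}^{(1)} = -0.044479 + (-0.044479 − (-0.010263))/3 = -0.055884
T_{2}^{(1)} = -0.051821 + (-0.051821 − (-0.044479))/3 = -0.054268
T_{2}^{(2)} = -0.054268 + (-0.054268 − (-0.055884))/15 = -0.054160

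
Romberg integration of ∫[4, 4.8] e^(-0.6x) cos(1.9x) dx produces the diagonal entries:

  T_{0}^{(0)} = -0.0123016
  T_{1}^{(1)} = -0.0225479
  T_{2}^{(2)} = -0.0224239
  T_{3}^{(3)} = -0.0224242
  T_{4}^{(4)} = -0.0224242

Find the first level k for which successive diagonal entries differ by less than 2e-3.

|T_{1}^{(1)} − T_{0}^{(0)}| = 0.0102463 ≥ 2e-3
|T_{2}^{(2)} − T_{1}^{(1)}| = 0.0001240 < 2e-3

k = 2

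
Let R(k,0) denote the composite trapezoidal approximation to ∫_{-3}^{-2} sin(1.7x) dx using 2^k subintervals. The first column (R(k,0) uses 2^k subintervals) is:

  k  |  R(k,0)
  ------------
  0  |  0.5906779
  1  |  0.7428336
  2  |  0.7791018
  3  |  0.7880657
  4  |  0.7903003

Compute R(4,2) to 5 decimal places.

R(3,1) = (4·0.7880657 − 0.7791018) / 3 = 0.7910537
R(4,1) = 0.7903003 + (0.7903003 − 0.7880657)/3 = 0.7910452
R(4,2) = 0.7910452 + (0.7910452 − 0.7910537)/15 = 0.7910446
(Column j=1 coincides with Simpson's rule on the same nodes.)

0.79104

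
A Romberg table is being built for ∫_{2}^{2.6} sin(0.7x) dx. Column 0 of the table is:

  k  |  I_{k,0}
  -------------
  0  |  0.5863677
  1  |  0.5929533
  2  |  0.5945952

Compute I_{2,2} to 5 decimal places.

0.59514

I_{1,1} = (4·0.5929533 − 0.5863677) / 3 = 0.5951485
I_{2,1} = (4·0.5945952 − 0.5929533) / 3 = 0.5951425
I_{2,2} = (16·0.5951425 − 0.5951485) / 15 = 0.5951421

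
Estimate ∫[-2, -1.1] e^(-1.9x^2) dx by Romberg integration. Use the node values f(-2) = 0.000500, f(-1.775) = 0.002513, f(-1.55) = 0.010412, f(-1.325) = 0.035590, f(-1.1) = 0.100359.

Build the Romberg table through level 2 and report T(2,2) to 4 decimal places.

0.0205

T(0,0) (trapezoid, 1 panel, h=0.9000): 0.045387
T(1,0) (trapezoid, 2 panels, h=0.4500): 0.027379
T(2,0) (trapezoid, 4 panels, h=0.2250): 0.022263
T(1,1) = 0.027379 + (0.027379 − 0.045387)/3 = 0.021376
T(2,1) = 0.022263 + (0.022263 − 0.027379)/3 = 0.020558
T(2,2) = 0.020558 + (0.020558 − 0.021376)/15 = 0.020503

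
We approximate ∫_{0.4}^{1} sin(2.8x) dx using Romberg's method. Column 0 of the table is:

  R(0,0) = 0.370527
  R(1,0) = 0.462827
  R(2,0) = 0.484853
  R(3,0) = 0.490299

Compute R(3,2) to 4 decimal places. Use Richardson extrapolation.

R(2,1) = (4·0.484853 − 0.462827) / 3 = 0.492195
R(3,1) = 0.490299 + (0.490299 − 0.484853)/3 = 0.492114
R(3,2) = (16·0.492114 − 0.492195) / 15 = 0.492109

0.4921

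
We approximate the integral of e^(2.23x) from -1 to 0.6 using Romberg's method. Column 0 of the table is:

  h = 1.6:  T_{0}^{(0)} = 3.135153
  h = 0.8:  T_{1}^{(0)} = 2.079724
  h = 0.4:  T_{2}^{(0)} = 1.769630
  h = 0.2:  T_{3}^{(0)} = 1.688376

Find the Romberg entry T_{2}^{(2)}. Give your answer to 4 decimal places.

1.6622

Richardson extrapolation on the trapezoidal column (denominator 4−1=3):
T_{1}^{(1)} = 2.079724 + (2.079724 − 3.135153)/3 = 1.727914
T_{2}^{(1)} = (4·1.769630 − 2.079724) / 3 = 1.666265
T_{2}^{(2)} = 1.666265 + (1.666265 − 1.727914)/15 = 1.662155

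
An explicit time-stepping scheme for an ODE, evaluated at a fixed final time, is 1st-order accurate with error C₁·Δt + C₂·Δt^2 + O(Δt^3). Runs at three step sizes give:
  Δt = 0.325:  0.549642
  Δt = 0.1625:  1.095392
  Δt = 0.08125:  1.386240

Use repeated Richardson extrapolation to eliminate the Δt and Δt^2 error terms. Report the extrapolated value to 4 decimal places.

First eliminate the Δt term (factor 2^1 = 2):
  B₁ = (2·1.095392 − 0.549642)/1 = 1.641142
  B₂ = (2·1.386240 − 1.095392)/1 = 1.677088
Then eliminate the Δt^2 term (factor 2^2 = 4):
  (4·1.677088 − 1.641142)/3 = 1.689070

1.6891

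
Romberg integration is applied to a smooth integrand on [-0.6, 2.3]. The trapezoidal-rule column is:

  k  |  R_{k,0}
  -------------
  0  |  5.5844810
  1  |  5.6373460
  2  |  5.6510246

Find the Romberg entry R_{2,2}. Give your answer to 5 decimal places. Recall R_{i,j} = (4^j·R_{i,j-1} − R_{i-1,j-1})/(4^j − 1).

5.65563

R_{1,1} = (4·5.6373460 − 5.5844810) / 3 = 5.6549677
R_{2,1} = 5.6510246 + (5.6510246 − 5.6373460)/3 = 5.6555841
R_{2,2} = 5.6555841 + (5.6555841 − 5.6549677)/15 = 5.6556252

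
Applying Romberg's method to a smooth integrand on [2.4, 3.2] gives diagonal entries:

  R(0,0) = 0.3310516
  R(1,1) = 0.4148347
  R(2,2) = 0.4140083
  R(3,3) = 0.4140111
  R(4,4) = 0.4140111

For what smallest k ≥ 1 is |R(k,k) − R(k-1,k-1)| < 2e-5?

k = 3

|R(1,1) − R(0,0)| = 0.0837831 ≥ 2e-5
|R(2,2) − R(1,1)| = 0.0008264 ≥ 2e-5
|R(3,3) − R(2,2)| = 0.0000028 < 2e-5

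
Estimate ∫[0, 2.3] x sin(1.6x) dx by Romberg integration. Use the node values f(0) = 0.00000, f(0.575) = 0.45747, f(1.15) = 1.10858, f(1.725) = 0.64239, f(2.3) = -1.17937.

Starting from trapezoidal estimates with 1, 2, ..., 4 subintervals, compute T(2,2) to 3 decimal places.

T(0,0) (trapezoid, 1 panel, h=2.3000): -1.35628
T(1,0) (trapezoid, 2 panels, h=1.1500): 0.59673
T(2,0) (trapezoid, 4 panels, h=0.5750): 0.93078
T(1,1) = 0.59673 + (0.59673 − (-1.35628))/3 = 1.24773
T(2,1) = 0.93078 + (0.93078 − 0.59673)/3 = 1.04213
T(2,2) = 1.04213 + (1.04213 − 1.24773)/15 = 1.02842

1.028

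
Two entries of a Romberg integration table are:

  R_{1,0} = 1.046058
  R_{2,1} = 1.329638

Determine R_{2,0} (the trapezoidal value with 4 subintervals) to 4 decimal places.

From R_{2,1} = (4·R_{2,0} − R_{1,0})/3, solve for R_{2,0}:
4·R_{2,0} = 3·1.329638 + 1.046058 = 5.034972
R_{2,0} = 1.258743

1.2587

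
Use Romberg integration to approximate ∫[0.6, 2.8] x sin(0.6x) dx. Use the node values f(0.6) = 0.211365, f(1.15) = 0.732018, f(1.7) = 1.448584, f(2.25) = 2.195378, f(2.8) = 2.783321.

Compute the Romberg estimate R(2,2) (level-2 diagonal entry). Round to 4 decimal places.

3.2272

R(0,0) (trapezoid, 1 panel, h=2.2000): 3.294155
R(1,0) (trapezoid, 2 panels, h=1.1000): 3.240520
R(2,0) (trapezoid, 4 panels, h=0.5500): 3.230328
R(1,1) = 3.240520 + (3.240520 − 3.294155)/3 = 3.222642
R(2,1) = 3.230328 + (3.230328 − 3.240520)/3 = 3.226931
R(2,2) = 3.226931 + (3.226931 − 3.222642)/15 = 3.227217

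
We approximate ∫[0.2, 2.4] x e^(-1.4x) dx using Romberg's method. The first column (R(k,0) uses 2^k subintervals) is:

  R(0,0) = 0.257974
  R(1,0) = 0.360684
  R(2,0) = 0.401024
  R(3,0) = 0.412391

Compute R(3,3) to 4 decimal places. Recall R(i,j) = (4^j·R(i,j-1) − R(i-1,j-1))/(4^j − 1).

0.4163

R(1,1) = (4·0.360684 − 0.257974) / 3 = 0.394921
R(2,1) = 0.401024 + (0.401024 − 0.360684)/3 = 0.414471
R(3,1) = (4·0.412391 − 0.401024) / 3 = 0.416180
R(2,2) = (16·0.414471 − 0.394921) / 15 = 0.415774
R(3,2) = 0.416180 + (0.416180 − 0.414471)/15 = 0.416294
R(3,3) = (64·0.416294 − 0.415774) / 63 = 0.416302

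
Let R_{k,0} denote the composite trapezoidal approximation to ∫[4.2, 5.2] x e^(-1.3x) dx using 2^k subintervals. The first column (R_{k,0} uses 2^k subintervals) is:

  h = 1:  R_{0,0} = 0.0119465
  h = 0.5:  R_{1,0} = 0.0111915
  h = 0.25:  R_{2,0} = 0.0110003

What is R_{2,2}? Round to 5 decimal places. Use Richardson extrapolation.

0.01094

Richardson extrapolation on the trapezoidal column (denominator 4−1=3):
R_{1,1} = (4·0.0111915 − 0.0119465) / 3 = 0.0109398
R_{2,1} = (4·0.0110003 − 0.0111915) / 3 = 0.0109366
R_{2,2} = (16·0.0109366 − 0.0109398) / 15 = 0.0109364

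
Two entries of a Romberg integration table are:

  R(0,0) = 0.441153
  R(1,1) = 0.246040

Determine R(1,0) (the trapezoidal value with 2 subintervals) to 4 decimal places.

0.2948

From R(1,1) = (4·R(1,0) − R(0,0))/3, solve for R(1,0):
4·R(1,0) = 3·0.246040 + 0.441153 = 1.179273
R(1,0) = 0.294818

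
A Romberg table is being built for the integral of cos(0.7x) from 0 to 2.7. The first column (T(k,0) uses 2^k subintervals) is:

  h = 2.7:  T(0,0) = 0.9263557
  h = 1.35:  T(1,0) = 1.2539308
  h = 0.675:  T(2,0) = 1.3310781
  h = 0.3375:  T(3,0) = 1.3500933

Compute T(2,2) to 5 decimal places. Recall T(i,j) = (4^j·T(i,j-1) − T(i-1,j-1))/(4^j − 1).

1.35637

T(1,1) = 1.2539308 + (1.2539308 − 0.9263557)/3 = 1.3631225
T(2,1) = 1.3310781 + (1.3310781 − 1.2539308)/3 = 1.3567939
T(2,2) = 1.3567939 + (1.3567939 − 1.3631225)/15 = 1.3563720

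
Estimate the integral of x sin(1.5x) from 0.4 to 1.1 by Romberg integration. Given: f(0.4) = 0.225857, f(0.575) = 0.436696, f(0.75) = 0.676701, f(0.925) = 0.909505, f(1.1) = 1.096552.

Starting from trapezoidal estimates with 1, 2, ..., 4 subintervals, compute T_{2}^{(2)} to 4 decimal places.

0.4702

T_{0}^{(0)} (trapezoid, 1 panel, h=0.7000): 0.462843
T_{1}^{(0)} (trapezoid, 2 panels, h=0.3500): 0.468267
T_{2}^{(0)} (trapezoid, 4 panels, h=0.1750): 0.469719
T_{1}^{(1)} = 0.468267 + (0.468267 − 0.462843)/3 = 0.470075
T_{2}^{(1)} = 0.469719 + (0.469719 − 0.468267)/3 = 0.470203
T_{2}^{(2)} = 0.470203 + (0.470203 − 0.470075)/15 = 0.470212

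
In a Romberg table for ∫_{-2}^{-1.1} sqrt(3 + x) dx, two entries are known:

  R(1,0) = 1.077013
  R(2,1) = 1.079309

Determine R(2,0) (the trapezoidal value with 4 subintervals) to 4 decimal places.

From R(2,1) = (4·R(2,0) − R(1,0))/3, solve for R(2,0):
4·R(2,0) = 3·1.079309 + 1.077013 = 4.314940
R(2,0) = 1.078735

1.0787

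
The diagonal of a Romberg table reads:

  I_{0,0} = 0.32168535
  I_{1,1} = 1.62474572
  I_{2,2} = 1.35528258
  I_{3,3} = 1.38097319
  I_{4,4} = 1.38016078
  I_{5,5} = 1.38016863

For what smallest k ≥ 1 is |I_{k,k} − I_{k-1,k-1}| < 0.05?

|I_{1,1} − I_{0,0}| = 1.30306037 ≥ 0.05
|I_{2,2} − I_{1,1}| = 0.26946314 ≥ 0.05
|I_{3,3} − I_{2,2}| = 0.02569061 < 0.05

k = 3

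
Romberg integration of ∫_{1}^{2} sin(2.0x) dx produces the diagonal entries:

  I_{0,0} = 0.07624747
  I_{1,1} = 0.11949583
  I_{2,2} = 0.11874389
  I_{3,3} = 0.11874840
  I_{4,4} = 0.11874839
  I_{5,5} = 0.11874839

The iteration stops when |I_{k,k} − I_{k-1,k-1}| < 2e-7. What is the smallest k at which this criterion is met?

k = 4

|I_{1,1} − I_{0,0}| = 0.04324836 ≥ 2e-7
|I_{2,2} − I_{1,1}| = 0.00075194 ≥ 2e-7
|I_{3,3} − I_{2,2}| = 0.00000451 ≥ 2e-7
|I_{4,4} − I_{3,3}| = 0.00000001 < 2e-7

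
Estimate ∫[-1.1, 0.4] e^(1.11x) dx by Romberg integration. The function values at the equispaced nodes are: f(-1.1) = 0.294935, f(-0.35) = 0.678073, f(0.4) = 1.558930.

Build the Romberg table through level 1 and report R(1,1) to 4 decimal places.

R(0,0) (trapezoid, 1 panel, h=1.5000): 1.390399
R(1,0) (trapezoid, 2 panels, h=0.7500): 1.203754
R(1,1) = 1.203754 + (1.203754 − 1.390399)/3 = 1.141539

1.1415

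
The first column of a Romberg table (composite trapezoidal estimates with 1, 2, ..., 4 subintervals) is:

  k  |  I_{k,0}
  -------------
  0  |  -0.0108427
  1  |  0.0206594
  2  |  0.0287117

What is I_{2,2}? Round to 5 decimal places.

Richardson extrapolation on the trapezoidal column (denominator 4−1=3):
I_{1,1} = 0.0206594 + (0.0206594 − (-0.0108427))/3 = 0.0311601
I_{2,1} = 0.0287117 + (0.0287117 − 0.0206594)/3 = 0.0313958
I_{2,2} = (16·0.0313958 − 0.0311601) / 15 = 0.0314115

0.03141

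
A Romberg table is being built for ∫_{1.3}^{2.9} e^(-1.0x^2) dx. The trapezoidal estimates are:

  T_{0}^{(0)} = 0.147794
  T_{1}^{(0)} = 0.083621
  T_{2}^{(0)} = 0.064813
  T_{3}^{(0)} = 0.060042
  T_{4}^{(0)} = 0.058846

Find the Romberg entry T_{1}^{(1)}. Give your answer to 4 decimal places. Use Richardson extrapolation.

0.0622

Richardson extrapolation on the trapezoidal column (denominator 4−1=3):
T_{1}^{(1)} = 0.083621 + (0.083621 − 0.147794)/3 = 0.062230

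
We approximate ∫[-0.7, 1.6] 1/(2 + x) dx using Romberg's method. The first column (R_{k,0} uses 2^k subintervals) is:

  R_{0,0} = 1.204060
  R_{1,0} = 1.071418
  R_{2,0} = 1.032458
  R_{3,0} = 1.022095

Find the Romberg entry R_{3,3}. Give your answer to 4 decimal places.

R_{1,1} = (4·1.071418 − 1.204060) / 3 = 1.027204
R_{2,1} = 1.032458 + (1.032458 − 1.071418)/3 = 1.019471
R_{3,1} = (4·1.022095 − 1.032458) / 3 = 1.018641
R_{2,2} = (16·1.019471 − 1.027204) / 15 = 1.018955
R_{3,2} = 1.018641 + (1.018641 − 1.019471)/15 = 1.018586
R_{3,3} = 1.018586 + (1.018586 − 1.018955)/63 = 1.018580

1.0186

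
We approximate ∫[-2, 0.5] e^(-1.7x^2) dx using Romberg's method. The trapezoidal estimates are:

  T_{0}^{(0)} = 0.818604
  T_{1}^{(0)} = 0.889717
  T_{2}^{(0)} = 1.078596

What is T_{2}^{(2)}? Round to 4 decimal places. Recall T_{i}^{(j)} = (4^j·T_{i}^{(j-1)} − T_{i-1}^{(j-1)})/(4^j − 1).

1.1568

Richardson extrapolation on the trapezoidal column (denominator 4−1=3):
T_{1}^{(1)} = 0.889717 + (0.889717 − 0.818604)/3 = 0.913421
T_{2}^{(1)} = (4·1.078596 − 0.889717) / 3 = 1.141556
T_{2}^{(2)} = 1.141556 + (1.141556 − 0.913421)/15 = 1.156765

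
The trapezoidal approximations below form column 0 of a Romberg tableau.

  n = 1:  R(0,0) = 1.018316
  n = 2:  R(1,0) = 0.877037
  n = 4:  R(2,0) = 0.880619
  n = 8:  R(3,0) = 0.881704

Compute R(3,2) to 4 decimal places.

0.8821

Richardson extrapolation on the trapezoidal column (denominator 4−1=3):
R(2,1) = 0.880619 + (0.880619 − 0.877037)/3 = 0.881813
R(3,1) = 0.881704 + (0.881704 − 0.880619)/3 = 0.882066
R(3,2) = (16·0.882066 − 0.881813) / 15 = 0.882083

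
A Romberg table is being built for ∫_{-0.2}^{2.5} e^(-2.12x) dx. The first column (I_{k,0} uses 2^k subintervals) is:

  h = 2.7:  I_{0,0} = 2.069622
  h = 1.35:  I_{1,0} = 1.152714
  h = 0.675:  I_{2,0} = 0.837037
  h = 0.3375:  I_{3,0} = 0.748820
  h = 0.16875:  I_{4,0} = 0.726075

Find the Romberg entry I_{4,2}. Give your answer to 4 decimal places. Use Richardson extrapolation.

0.7184

Richardson extrapolation on the trapezoidal column (denominator 4−1=3):
I_{3,1} = 0.748820 + (0.748820 − 0.837037)/3 = 0.719414
I_{4,1} = 0.726075 + (0.726075 − 0.748820)/3 = 0.718493
I_{4,2} = (16·0.718493 − 0.719414) / 15 = 0.718432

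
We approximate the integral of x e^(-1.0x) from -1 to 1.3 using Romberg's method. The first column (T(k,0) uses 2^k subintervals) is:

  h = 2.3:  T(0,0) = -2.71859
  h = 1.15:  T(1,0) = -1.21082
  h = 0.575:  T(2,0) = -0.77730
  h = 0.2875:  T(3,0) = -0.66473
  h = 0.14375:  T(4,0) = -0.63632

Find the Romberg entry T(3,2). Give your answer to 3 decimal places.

-0.627

T(2,1) = (4·(-0.77730) − (-1.21082)) / 3 = -0.63279
T(3,1) = -0.66473 + (-0.66473 − (-0.77730))/3 = -0.62721
T(3,2) = -0.62721 + (-0.62721 − (-0.63279))/15 = -0.62684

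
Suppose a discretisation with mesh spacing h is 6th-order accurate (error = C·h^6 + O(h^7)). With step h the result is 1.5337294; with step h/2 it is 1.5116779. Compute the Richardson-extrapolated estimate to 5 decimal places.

1.51133

The leading error scales as h^6; refining by a factor of 2 reduces it by 2^6 = 64.
Extrapolated value = (64·A(h/2) − A(h)) / (64 − 1)
= (64·1.5116779 − 1.5337294) / 63
= 95.2136562 / 63 = 1.5113279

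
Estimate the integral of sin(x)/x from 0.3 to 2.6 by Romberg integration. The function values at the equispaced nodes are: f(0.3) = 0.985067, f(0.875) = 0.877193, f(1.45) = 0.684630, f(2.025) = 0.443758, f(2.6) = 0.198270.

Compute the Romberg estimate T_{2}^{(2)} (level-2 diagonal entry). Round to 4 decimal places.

1.5019

T_{0}^{(0)} (trapezoid, 1 panel, h=2.3000): 1.360838
T_{1}^{(0)} (trapezoid, 2 panels, h=1.1500): 1.467743
T_{2}^{(0)} (trapezoid, 4 panels, h=0.5750): 1.493418
T_{1}^{(1)} = 1.467743 + (1.467743 − 1.360838)/3 = 1.503378
T_{2}^{(1)} = 1.493418 + (1.493418 − 1.467743)/3 = 1.501976
T_{2}^{(2)} = 1.501976 + (1.501976 − 1.503378)/15 = 1.501883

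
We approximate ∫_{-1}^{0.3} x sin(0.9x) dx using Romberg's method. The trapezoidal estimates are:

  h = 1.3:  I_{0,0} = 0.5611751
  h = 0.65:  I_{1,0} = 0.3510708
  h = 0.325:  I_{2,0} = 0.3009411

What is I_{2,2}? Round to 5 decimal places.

Richardson extrapolation on the trapezoidal column (denominator 4−1=3):
I_{1,1} = 0.3510708 + (0.3510708 − 0.5611751)/3 = 0.2810360
I_{2,1} = (4·0.3009411 − 0.3510708) / 3 = 0.2842312
I_{2,2} = (16·0.2842312 − 0.2810360) / 15 = 0.2844442

0.28444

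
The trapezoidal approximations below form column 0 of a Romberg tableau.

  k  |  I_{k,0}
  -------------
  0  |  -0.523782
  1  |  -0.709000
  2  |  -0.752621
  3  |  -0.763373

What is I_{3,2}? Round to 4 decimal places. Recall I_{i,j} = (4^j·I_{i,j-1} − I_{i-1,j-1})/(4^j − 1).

-0.7669

Richardson extrapolation on the trapezoidal column (denominator 4−1=3):
I_{2,1} = (4·(-0.752621) − (-0.709000)) / 3 = -0.767161
I_{3,1} = (4·(-0.763373) − (-0.752621)) / 3 = -0.766957
I_{3,2} = -0.766957 + (-0.766957 − (-0.767161))/15 = -0.766943
(Column j=1 coincides with Simpson's rule on the same nodes.)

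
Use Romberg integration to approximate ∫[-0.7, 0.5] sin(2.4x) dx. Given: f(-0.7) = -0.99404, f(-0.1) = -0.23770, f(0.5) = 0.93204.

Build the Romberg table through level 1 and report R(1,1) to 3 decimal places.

R(0,0) (trapezoid, 1 panel, h=1.2000): -0.03720
R(1,0) (trapezoid, 2 panels, h=0.6000): -0.16122
R(1,1) = -0.16122 + (-0.16122 − (-0.03720))/3 = -0.20256

-0.203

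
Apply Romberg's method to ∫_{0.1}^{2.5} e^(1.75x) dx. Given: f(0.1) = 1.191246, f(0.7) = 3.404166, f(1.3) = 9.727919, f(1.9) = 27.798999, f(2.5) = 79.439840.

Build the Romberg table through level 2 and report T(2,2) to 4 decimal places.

44.7908

T(0,0) (trapezoid, 1 panel, h=2.4000): 96.757303
T(1,0) (trapezoid, 2 panels, h=1.2000): 60.052154
T(2,0) (trapezoid, 4 panels, h=0.6000): 48.747976
T(1,1) = 60.052154 + (60.052154 − 96.757303)/3 = 47.817104
T(2,1) = 48.747976 + (48.747976 − 60.052154)/3 = 44.979917
T(2,2) = 44.979917 + (44.979917 − 47.817104)/15 = 44.790771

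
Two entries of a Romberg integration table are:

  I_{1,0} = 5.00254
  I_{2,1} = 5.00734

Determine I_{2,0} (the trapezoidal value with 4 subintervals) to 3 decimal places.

From I_{2,1} = (4·I_{2,0} − I_{1,0})/3, solve for I_{2,0}:
4·I_{2,0} = 3·5.00734 + 5.00254 = 20.02456
I_{2,0} = 5.00614

5.006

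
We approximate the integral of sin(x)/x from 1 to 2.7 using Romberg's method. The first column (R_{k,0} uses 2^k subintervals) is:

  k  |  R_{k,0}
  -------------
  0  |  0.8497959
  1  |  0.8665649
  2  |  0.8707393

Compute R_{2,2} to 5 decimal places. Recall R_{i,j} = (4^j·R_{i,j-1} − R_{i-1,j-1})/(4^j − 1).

R_{1,1} = 0.8665649 + (0.8665649 − 0.8497959)/3 = 0.8721546
R_{2,1} = (4·0.8707393 − 0.8665649) / 3 = 0.8721308
R_{2,2} = (16·0.8721308 − 0.8721546) / 15 = 0.8721292

0.87213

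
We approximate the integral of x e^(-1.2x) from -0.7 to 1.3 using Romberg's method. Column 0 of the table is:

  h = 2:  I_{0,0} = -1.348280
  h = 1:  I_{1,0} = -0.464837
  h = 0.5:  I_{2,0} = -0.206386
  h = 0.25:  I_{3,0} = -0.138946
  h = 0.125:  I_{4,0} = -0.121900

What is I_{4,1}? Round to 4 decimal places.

Richardson extrapolation on the trapezoidal column (denominator 4−1=3):
I_{4,1} = -0.121900 + (-0.121900 − (-0.138946))/3 = -0.116218

-0.1162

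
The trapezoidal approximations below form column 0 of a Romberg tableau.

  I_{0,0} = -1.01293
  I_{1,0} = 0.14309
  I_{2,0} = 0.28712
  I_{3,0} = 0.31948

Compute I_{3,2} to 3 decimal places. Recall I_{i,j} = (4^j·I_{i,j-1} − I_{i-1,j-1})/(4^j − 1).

0.330

I_{2,1} = 0.28712 + (0.28712 − 0.14309)/3 = 0.33513
I_{3,1} = (4·0.31948 − 0.28712) / 3 = 0.33027
I_{3,2} = (16·0.33027 − 0.33513) / 15 = 0.32995
(Column j=1 coincides with Simpson's rule on the same nodes.)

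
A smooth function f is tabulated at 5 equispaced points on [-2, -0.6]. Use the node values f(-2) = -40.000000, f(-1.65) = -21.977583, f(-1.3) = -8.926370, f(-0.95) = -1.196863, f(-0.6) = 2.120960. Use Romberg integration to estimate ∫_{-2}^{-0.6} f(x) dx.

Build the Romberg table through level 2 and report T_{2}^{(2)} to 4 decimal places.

-17.3266

T_{0}^{(0)} (trapezoid, 1 panel, h=1.4000): -26.515328
T_{1}^{(0)} (trapezoid, 2 panels, h=0.7000): -19.506123
T_{2}^{(0)} (trapezoid, 4 panels, h=0.3500): -17.864118
T_{1}^{(1)} = -19.506123 + (-19.506123 − (-26.515328))/3 = -17.169721
T_{2}^{(1)} = -17.864118 + (-17.864118 − (-19.506123))/3 = -17.316783
T_{2}^{(2)} = -17.316783 + (-17.316783 − (-17.169721))/15 = -17.326587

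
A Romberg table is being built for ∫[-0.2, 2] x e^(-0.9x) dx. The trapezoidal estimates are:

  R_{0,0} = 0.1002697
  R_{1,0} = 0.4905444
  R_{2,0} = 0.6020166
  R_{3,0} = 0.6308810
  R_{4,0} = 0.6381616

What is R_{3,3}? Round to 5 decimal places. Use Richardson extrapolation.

Richardson extrapolation on the trapezoidal column (denominator 4−1=3):
R_{1,1} = (4·0.4905444 − 0.1002697) / 3 = 0.6206360
R_{2,1} = 0.6020166 + (0.6020166 − 0.4905444)/3 = 0.6391740
R_{3,1} = 0.6308810 + (0.6308810 − 0.6020166)/3 = 0.6405025
R_{2,2} = (16·0.6391740 − 0.6206360) / 15 = 0.6404099
R_{3,2} = 0.6405025 + (0.6405025 − 0.6391740)/15 = 0.6405911
R_{3,3} = 0.6405911 + (0.6405911 − 0.6404099)/63 = 0.6405940

0.64059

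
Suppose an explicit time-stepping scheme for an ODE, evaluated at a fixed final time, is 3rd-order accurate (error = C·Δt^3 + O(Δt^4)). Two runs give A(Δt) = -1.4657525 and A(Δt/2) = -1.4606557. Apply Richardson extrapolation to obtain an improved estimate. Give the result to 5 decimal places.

The leading error scales as Δt^3; refining by a factor of 2 reduces it by 2^3 = 8.
Extrapolated value = (8·A(Δt/2) − A(Δt)) / (8 − 1)
= (8·(-1.4606557) − (-1.4657525)) / 7
= -10.2194931 / 7 = -1.4599276

-1.45993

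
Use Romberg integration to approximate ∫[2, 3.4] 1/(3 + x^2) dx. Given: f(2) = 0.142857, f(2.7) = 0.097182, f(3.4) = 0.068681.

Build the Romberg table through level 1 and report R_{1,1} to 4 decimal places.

0.1401

R_{0,0} (trapezoid, 1 panel, h=1.4000): 0.148077
R_{1,0} (trapezoid, 2 panels, h=0.7000): 0.142066
R_{1,1} = 0.142066 + (0.142066 − 0.148077)/3 = 0.140062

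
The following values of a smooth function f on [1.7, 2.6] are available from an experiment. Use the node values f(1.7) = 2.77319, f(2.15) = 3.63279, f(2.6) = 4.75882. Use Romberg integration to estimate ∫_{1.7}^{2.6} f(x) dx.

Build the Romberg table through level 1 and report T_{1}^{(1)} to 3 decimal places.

3.309

T_{0}^{(0)} (trapezoid, 1 panel, h=0.9000): 3.38940
T_{1}^{(0)} (trapezoid, 2 panels, h=0.4500): 3.32946
T_{1}^{(1)} = 3.32946 + (3.32946 − 3.38940)/3 = 3.30948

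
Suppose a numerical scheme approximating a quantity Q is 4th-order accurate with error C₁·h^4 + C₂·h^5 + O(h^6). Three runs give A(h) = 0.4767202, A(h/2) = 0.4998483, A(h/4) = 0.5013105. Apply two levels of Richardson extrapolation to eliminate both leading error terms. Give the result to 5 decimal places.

First eliminate the h^4 term (factor 2^4 = 16):
  B₁ = (16·0.4998483 − 0.4767202)/15 = 0.5013902
  B₂ = (16·0.5013105 − 0.4998483)/15 = 0.5014080
Then eliminate the h^5 term (factor 2^5 = 32):
  (32·0.5014080 − 0.5013902)/31 = 0.5014086

0.50141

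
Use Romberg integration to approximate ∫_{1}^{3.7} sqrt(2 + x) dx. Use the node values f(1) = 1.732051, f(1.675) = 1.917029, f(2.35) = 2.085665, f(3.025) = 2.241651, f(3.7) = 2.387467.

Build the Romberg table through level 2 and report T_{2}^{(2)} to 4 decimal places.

5.6083

T_{0}^{(0)} (trapezoid, 1 panel, h=2.7000): 5.561349
T_{1}^{(0)} (trapezoid, 2 panels, h=1.3500): 5.596322
T_{2}^{(0)} (trapezoid, 4 panels, h=0.6750): 5.605270
T_{1}^{(1)} = 5.596322 + (5.596322 − 5.561349)/3 = 5.607980
T_{2}^{(1)} = 5.605270 + (5.605270 − 5.596322)/3 = 5.608253
T_{2}^{(2)} = 5.608253 + (5.608253 − 5.607980)/15 = 5.608271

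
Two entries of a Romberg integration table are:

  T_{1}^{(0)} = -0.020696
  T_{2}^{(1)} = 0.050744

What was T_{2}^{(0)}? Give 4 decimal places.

0.0329

From T_{2}^{(1)} = (4·T_{2}^{(0)} − T_{1}^{(0)})/3, solve for T_{2}^{(0)}:
4·T_{2}^{(0)} = 3·0.050744 + (-0.020696) = 0.131536
T_{2}^{(0)} = 0.032884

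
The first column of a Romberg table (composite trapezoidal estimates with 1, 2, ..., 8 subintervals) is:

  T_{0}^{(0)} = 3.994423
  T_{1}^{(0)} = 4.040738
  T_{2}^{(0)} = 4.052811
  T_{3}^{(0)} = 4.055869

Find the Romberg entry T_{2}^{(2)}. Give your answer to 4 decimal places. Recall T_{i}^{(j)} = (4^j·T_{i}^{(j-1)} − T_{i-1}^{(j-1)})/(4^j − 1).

Richardson extrapolation on the trapezoidal column (denominator 4−1=3):
T_{1}^{(1)} = 4.040738 + (4.040738 − 3.994423)/3 = 4.056176
T_{2}^{(1)} = 4.052811 + (4.052811 − 4.040738)/3 = 4.056835
T_{2}^{(2)} = (16·4.056835 − 4.056176) / 15 = 4.056879

4.0569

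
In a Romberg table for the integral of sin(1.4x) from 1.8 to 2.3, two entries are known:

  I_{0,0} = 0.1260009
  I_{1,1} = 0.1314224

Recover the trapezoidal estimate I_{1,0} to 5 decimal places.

From I_{1,1} = (4·I_{1,0} − I_{0,0})/3, solve for I_{1,0}:
4·I_{1,0} = 3·0.1314224 + 0.1260009 = 0.5202681
I_{1,0} = 0.1300670

0.13007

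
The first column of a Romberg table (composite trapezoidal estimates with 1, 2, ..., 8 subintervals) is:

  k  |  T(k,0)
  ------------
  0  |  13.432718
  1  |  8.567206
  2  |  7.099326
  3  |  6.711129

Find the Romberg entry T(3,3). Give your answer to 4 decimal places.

Richardson extrapolation on the trapezoidal column (denominator 4−1=3):
T(1,1) = (4·8.567206 − 13.432718) / 3 = 6.945369
T(2,1) = 7.099326 + (7.099326 − 8.567206)/3 = 6.610033
T(3,1) = 6.711129 + (6.711129 − 7.099326)/3 = 6.581730
T(2,2) = 6.610033 + (6.610033 − 6.945369)/15 = 6.587677
T(3,2) = 6.581730 + (6.581730 − 6.610033)/15 = 6.579843
T(3,3) = 6.579843 + (6.579843 − 6.587677)/63 = 6.579719

6.5797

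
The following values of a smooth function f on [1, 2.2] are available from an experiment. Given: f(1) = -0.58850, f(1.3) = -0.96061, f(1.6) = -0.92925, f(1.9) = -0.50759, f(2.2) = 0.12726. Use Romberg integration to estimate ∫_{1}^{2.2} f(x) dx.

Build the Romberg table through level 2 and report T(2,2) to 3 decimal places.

T(0,0) (trapezoid, 1 panel, h=1.2000): -0.27674
T(1,0) (trapezoid, 2 panels, h=0.6000): -0.69592
T(2,0) (trapezoid, 4 panels, h=0.3000): -0.78842
T(1,1) = -0.69592 + (-0.69592 − (-0.27674))/3 = -0.83565
T(2,1) = -0.78842 + (-0.78842 − (-0.69592))/3 = -0.81925
T(2,2) = -0.81925 + (-0.81925 − (-0.83565))/15 = -0.81816

-0.818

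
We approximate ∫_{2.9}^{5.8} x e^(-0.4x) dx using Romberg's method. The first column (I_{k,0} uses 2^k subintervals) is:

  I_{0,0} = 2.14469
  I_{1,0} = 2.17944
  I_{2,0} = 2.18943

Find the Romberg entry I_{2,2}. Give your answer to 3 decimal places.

2.193

Richardson extrapolation on the trapezoidal column (denominator 4−1=3):
I_{1,1} = 2.17944 + (2.17944 − 2.14469)/3 = 2.19102
I_{2,1} = 2.18943 + (2.18943 − 2.17944)/3 = 2.19276
I_{2,2} = (16·2.19276 − 2.19102) / 15 = 2.19288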